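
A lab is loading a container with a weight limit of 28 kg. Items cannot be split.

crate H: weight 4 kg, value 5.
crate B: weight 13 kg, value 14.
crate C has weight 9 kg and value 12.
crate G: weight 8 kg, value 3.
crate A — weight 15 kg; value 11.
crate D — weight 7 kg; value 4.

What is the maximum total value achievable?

31

This is a 0-1 knapsack instance.
Take crate H, crate B, and crate C: weight 4 + 13 + 9 = 26 ≤ 28, value 5 + 14 + 12 = 31.
No other feasible combination does better.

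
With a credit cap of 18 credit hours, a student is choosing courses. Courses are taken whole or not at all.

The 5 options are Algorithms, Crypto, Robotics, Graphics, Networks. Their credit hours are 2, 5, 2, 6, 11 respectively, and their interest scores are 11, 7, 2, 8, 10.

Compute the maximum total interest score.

Allowing fractional choices, the relaxed optimum would be about 30.7, but courses are indivisible.
Algorithms + Crypto + Robotics + Graphics: credit hours 2 + 5 + 2 + 6 = 15 ≤ 18, interest score 11 + 7 + 2 + 8 = 28.
Algorithms + Crypto + Graphics: credit hours 2 + 5 + 6 = 13 ≤ 18, interest score 11 + 7 + 8 = 26.
Algorithms + Crypto + Networks: credit hours 2 + 5 + 11 = 18 ≤ 18, interest score 11 + 7 + 10 = 28.
The maximum interest score is 28; one optimal choice is Algorithms, Crypto, Robotics, and Graphics.

28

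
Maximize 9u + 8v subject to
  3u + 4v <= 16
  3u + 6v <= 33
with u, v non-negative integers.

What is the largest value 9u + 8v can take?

45

(u,v)=(5,0) is feasible, giving 45.
(u,v)=(4,1) is feasible, giving 44.
The best lattice point is (5,0), giving 45.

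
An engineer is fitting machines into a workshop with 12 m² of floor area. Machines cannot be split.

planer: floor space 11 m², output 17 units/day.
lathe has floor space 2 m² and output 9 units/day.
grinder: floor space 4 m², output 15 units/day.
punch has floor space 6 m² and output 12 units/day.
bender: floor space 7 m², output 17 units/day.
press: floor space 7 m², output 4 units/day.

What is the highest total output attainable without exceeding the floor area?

grinder + punch: floor space 4 + 6 = 10 ≤ 12, output 15 + 12 = 27.
lathe + grinder + punch: floor space 2 + 4 + 6 = 12 ≤ 12, output 9 + 15 + 12 = 36.
grinder + bender: floor space 4 + 7 = 11 ≤ 12, output 15 + 17 = 32.
Best is lathe, grinder, and punch with total output 36.

36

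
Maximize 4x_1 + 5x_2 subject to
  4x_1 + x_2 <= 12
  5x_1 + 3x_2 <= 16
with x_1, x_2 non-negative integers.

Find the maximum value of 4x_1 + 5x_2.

25

(x_1,x_2)=(0,5) is feasible, giving 25.
(x_1,x_2)=(0,4) is feasible, giving 20.
Maximum is 25 at (x_1,x_2)=(0,5).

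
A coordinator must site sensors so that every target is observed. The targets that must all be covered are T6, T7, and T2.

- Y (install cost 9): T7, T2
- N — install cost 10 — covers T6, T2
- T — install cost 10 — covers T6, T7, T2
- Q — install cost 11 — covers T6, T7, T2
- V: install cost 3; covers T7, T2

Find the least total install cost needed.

The greedy cost-per-new-target heuristic would pick V and N for 13, but a cheaper cover exists.
T alone covers T6, T7, T2 — every target.
Total install cost: 10.
No cover costs less than 10.

10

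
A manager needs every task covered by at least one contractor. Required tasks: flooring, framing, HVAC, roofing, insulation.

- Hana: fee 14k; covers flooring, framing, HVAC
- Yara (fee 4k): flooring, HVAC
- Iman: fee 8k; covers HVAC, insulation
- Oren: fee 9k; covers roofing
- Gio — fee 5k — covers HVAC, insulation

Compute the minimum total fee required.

Choose Hana, Oren, and Gio: together they cover flooring, framing, HVAC, roofing, insulation — every task.
Total fee: 14 + 9 + 5 = 28.

28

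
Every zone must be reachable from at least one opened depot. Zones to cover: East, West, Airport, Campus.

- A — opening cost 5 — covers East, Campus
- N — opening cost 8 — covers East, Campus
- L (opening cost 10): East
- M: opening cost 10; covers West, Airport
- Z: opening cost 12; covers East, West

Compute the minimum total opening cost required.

This is an integer covering problem.
Choose A and M: together they cover East, West, Airport, Campus — every zone.
Total opening cost: 5 + 10 = 15.
No cover costs less than 15.

15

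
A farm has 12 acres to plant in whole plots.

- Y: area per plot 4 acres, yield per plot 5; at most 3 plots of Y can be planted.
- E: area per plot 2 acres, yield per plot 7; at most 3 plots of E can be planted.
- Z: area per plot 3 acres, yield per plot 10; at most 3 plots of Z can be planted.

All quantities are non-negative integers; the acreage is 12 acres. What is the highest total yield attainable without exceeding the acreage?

41

This is a bounded integer knapsack.
E has the best ratio (7/2); taking only E gives at most 3×7 = 21 (stopped by the supply cap of 3).
Mixing does better — 3×E and 2×Z: area 12 ≤ 12, yield 3·7 + 2·10 = 41.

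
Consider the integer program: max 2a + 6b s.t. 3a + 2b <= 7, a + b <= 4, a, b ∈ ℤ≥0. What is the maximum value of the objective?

(a,b)=(0,3) is feasible, giving 18.
(a,b)=(1,2) is feasible, giving 14.
(a,b)=(0,2) is feasible, giving 12.
No feasible integer point exceeds 18.

18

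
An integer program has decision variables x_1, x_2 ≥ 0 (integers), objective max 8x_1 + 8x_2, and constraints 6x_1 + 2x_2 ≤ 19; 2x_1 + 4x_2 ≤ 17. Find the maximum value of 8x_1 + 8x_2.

Relaxing integrality, the LP optimum is 42.40 at (x_1,x_2) = (2.1, 3.2), which is not an integer point.
(x_1,x_2)=(2,3): 6·2+2·3=18≤19, 2·2+4·3=16≤17, objective 40.
(x_1,x_2)=(1,3): 6·1+2·3=12≤19, 2·1+4·3=14≤17, objective 32.
(x_1,x_2)=(2,2): 6·2+2·2=16≤19, 2·2+4·2=12≤17, objective 32.
No feasible integer point exceeds 40.

40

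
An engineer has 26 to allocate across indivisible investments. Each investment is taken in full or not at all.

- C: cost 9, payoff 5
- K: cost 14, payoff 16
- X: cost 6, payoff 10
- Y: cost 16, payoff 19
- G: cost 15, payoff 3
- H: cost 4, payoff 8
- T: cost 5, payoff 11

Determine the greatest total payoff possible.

38

This is a 0-1 knapsack instance.
Allowing fractional choices, the relaxed optimum would be about 42.1, but investments are indivisible.
X + Y + H: cost 6 + 16 + 4 = 26 ≤ 26, payoff 10 + 19 + 8 = 37.
Y + H + T: cost 16 + 4 + 5 = 25 ≤ 26, payoff 19 + 8 + 11 = 38.
K + X + T: cost 14 + 6 + 5 = 25 ≤ 26, payoff 16 + 10 + 11 = 37.
Best is Y, H, and T with total payoff 38.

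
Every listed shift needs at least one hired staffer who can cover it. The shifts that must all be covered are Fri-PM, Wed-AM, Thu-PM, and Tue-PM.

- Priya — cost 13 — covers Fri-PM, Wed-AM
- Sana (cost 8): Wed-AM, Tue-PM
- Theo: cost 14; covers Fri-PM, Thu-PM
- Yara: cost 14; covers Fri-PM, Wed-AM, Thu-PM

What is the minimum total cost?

22

Choose Sana and Theo: together they cover Fri-PM, Wed-AM, Thu-PM, Tue-PM — every shift.
Total cost: 8 + 14 = 22.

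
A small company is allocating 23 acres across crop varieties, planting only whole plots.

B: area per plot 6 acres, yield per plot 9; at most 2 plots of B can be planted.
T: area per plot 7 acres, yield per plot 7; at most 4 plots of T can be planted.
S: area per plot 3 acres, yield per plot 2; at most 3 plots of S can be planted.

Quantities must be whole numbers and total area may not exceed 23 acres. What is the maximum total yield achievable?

Take 2×B, 1×T, and 1×S: area 22 ≤ 23, yield 2·9 + 1·7 + 1·2 = 27.
B has the best ratio (9/6) and is taken to its limit of 2; remaining capacity is filled optimally with the others.

27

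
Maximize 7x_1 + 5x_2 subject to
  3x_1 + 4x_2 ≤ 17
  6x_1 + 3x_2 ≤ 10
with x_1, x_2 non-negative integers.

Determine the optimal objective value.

Relaxing integrality, the LP optimum is 16.67 at (x_1,x_2) = (0, 3.33), which is not an integer point.
(x_1,x_2)=(0,3): 3·0+4·3=12≤17, 6·0+3·3=9≤10, objective 15.
(x_1,x_2)=(0,2): 3·0+4·2=8≤17, 6·0+3·2=6≤10, objective 10.
Maximum is 15 at (x_1,x_2)=(0,3).

15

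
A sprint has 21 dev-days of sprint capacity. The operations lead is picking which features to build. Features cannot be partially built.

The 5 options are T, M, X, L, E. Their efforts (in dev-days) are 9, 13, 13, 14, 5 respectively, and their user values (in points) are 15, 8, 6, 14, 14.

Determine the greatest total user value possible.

Treat it as a binary knapsack problem.
T + E: effort 9 + 5 = 14 ≤ 21, user value 15 + 14 = 29.
L + E: effort 14 + 5 = 19 ≤ 21, user value 14 + 14 = 28.
M + E: effort 13 + 5 = 18 ≤ 21, user value 8 + 14 = 22.
Best is T and E with total user value 29.

29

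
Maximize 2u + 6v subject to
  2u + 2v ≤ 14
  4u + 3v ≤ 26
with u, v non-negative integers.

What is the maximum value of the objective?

(u,v)=(0,7): 2·0+2·7=14≤14, 4·0+3·7=21≤26, objective 42.
(u,v)=(1,6): 2·1+2·6=14≤14, 4·1+3·6=22≤26, objective 38.
(u,v)=(0,6): 2·0+2·6=12≤14, 4·0+3·6=18≤26, objective 36.
No feasible integer point exceeds 42.

42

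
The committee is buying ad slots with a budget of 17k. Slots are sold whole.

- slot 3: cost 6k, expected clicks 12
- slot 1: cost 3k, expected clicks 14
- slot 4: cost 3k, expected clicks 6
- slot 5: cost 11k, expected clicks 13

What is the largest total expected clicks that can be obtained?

33

Allowing fractional choices, the relaxed optimum would be about 37.9, but ad slots are indivisible.
slot 1 + slot 4 + slot 5: cost 3 + 3 + 11 = 17 ≤ 17, expected clicks 14 + 6 + 13 = 33.
slot 3 + slot 1 + slot 4: cost 6 + 3 + 3 = 12 ≤ 17, expected clicks 12 + 14 + 6 = 32.
slot 1 + slot 5: cost 3 + 11 = 14 ≤ 17, expected clicks 14 + 13 = 27.
Best is slot 1, slot 4, and slot 5 with total expected clicks 33.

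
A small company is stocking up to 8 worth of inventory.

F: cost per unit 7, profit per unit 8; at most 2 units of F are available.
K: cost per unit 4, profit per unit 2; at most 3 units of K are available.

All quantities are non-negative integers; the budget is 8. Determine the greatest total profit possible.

This is a bounded integer knapsack.
1×F: cost 7 ≤ 8, profit 1·8 = 8.
2×K: cost 8 ≤ 8, profit 2·2 = 4.
Best is 8.

8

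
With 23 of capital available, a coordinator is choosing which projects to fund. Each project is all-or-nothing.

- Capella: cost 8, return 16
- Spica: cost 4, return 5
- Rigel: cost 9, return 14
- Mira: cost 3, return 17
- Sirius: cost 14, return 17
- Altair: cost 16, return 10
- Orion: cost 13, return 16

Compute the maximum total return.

Take Capella, Rigel, and Mira: cost 8 + 9 + 3 = 20 ≤ 23, return 16 + 14 + 17 = 47.
No other feasible combination does better.

47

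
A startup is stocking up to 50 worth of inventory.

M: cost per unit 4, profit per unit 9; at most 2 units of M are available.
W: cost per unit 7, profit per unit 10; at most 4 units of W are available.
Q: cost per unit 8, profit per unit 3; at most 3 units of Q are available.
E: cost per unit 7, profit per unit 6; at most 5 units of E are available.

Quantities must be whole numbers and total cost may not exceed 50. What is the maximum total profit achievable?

70

Take 2×M, 4×W, and 2×E: cost 50 ≤ 50, profit 2·9 + 4·10 + 2·6 = 70.
M has the best ratio (9/4) and is taken to its limit of 2; remaining capacity is filled optimally with the others.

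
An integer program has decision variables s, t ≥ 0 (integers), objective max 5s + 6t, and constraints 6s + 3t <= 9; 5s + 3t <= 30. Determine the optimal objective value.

18

(s,t)=(0,3): 6·0+3·3=9≤9, 5·0+3·3=9≤30, objective 18.
(s,t)=(0,2): 6·0+3·2=6≤9, 5·0+3·2=6≤30, objective 12.
The best lattice point is (0,3), giving 18.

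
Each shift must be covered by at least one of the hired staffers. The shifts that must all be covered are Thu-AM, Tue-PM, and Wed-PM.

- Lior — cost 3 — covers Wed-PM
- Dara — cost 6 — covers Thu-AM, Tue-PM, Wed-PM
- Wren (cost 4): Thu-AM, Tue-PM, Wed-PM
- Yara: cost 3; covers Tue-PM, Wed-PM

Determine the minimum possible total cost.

This is an integer covering problem.
Wren alone covers Thu-AM, Tue-PM, Wed-PM — every shift.
Total cost: 4.
No cover costs less than 4.

4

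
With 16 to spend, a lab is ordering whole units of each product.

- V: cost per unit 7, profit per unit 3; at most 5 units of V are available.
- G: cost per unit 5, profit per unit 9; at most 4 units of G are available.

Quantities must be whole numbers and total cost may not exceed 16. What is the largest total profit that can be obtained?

Take 3×G: cost 15 ≤ 16, profit 3·9 = 27.
No other integer combination yields more.

27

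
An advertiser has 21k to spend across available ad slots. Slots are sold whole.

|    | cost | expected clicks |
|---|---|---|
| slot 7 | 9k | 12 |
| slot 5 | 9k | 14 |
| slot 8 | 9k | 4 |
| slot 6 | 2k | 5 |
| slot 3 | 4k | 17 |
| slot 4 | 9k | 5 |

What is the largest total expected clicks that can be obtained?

Allowing fractional choices, the relaxed optimum would be about 44.0, but ad slots are indivisible.
slot 7 + slot 6 + slot 3: cost 9 + 2 + 4 = 15 ≤ 21, expected clicks 12 + 5 + 17 = 34.
slot 5 + slot 3: cost 9 + 4 = 13 ≤ 21, expected clicks 14 + 17 = 31.
slot 5 + slot 6 + slot 3: cost 9 + 2 + 4 = 15 ≤ 21, expected clicks 14 + 5 + 17 = 36.
Best is slot 5, slot 6, and slot 3 with total expected clicks 36.

36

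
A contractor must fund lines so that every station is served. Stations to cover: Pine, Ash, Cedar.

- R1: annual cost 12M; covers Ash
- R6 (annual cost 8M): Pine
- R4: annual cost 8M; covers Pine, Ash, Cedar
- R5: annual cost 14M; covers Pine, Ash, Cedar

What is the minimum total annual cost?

R4 alone covers Pine, Ash, Cedar — every station.
Total annual cost: 8.
No cover costs less than 8.

8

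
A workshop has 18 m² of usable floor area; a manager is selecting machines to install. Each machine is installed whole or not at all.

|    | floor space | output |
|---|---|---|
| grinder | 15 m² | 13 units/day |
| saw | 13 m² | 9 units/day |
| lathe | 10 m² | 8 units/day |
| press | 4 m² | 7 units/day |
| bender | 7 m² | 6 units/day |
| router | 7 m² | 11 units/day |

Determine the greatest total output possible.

This is an integer program with binary decision variables.
Take press, bender, and router: floor space 4 + 7 + 7 = 18 ≤ 18, output 7 + 6 + 11 = 24.
No other feasible combination does better.

24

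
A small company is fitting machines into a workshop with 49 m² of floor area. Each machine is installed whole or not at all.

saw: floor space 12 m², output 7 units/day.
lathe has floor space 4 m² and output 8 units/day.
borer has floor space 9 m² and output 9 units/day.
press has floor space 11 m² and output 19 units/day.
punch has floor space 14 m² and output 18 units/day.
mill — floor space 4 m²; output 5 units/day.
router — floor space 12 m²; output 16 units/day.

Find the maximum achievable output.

lathe + press + punch + router: floor space 4 + 11 + 14 + 12 = 41 ≤ 49, output 8 + 19 + 18 + 16 = 61.
lathe + press + punch + mill + router: floor space 4 + 11 + 14 + 4 + 12 = 45 ≤ 49, output 8 + 19 + 18 + 5 + 16 = 66.
borer + press + punch + router: floor space 9 + 11 + 14 + 12 = 46 ≤ 49, output 9 + 19 + 18 + 16 = 62.
Best is lathe, press, punch, mill, and router with total output 66.

66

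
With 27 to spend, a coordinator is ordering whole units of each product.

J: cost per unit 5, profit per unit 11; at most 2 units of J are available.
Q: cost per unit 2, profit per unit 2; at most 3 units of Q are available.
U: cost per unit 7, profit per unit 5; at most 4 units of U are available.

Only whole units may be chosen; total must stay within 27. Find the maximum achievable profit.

34

This is a bounded integer knapsack.
2×J, 1×Q, and 2×U: cost 26 ≤ 27, profit 2·11 + 1·2 + 2·5 = 34.
2×J, 3×Q, and 1×U: cost 23 ≤ 27, profit 2·11 + 3·2 + 1·5 = 33.
Best is 34.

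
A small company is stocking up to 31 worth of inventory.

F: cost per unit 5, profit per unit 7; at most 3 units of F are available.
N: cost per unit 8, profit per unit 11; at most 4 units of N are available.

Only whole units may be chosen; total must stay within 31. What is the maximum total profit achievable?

This is a bounded integer knapsack.
3×F and 2×N: cost 31 ≤ 31, profit 3·7 + 2·11 = 43.
1×F and 3×N: cost 29 ≤ 31, profit 1·7 + 3·11 = 40.
Best is 43.

43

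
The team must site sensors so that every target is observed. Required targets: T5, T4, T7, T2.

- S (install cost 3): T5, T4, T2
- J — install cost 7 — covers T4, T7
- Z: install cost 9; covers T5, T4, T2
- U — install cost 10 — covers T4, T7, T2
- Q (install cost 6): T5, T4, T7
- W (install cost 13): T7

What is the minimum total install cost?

Choose S and Q: together they cover T5, T4, T7, T2 — every target.
Total install cost: 3 + 6 = 9.
No cover costs less than 9.

9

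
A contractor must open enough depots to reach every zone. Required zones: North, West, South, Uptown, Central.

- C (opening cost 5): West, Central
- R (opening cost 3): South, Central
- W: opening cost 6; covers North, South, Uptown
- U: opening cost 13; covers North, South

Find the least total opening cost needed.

Choose C and W: together they cover North, West, South, Uptown, Central — every zone.
Total opening cost: 5 + 6 = 11.

11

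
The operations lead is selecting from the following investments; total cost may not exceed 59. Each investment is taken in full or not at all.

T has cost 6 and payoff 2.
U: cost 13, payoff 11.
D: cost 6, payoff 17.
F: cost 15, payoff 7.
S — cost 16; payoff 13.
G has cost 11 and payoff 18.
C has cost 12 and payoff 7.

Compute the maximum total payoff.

66

Allowing fractional choices, the relaxed optimum would be about 66.5, but investments are indivisible.
U + D + F + G + C: cost 13 + 6 + 15 + 11 + 12 = 57 ≤ 59, payoff 11 + 17 + 7 + 18 + 7 = 60.
T + U + D + S + G: cost 6 + 13 + 6 + 16 + 11 = 52 ≤ 59, payoff 2 + 11 + 17 + 13 + 18 = 61.
U + D + S + G + C: cost 13 + 6 + 16 + 11 + 12 = 58 ≤ 59, payoff 11 + 17 + 13 + 18 + 7 = 66.
Best is U, D, S, G, and C with total payoff 66.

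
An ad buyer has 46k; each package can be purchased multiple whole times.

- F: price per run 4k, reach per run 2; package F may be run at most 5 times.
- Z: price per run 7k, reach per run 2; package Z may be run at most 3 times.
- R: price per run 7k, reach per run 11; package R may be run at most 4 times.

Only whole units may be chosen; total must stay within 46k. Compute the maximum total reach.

R has the best ratio (11/7); taking only R gives at most 4×11 = 44 (stopped by the supply cap of 4).
Mixing does better — 4×F and 4×R: price 44 ≤ 46, reach 4·2 + 4·11 = 52.

52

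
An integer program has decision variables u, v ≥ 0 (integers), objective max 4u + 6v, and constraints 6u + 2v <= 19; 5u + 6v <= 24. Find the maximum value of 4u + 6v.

24

(u,v)=(0,4) is feasible, giving 24.
(u,v)=(1,3) is feasible, giving 22.
The best lattice point is (0,4), giving 24.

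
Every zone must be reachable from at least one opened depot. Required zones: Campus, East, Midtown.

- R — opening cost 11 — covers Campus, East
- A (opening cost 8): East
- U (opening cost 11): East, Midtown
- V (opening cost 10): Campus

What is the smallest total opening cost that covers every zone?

21

This is a weighted set-cover instance.
Choose U and V: together they cover Campus, East, Midtown — every zone.
Total opening cost: 11 + 10 = 21.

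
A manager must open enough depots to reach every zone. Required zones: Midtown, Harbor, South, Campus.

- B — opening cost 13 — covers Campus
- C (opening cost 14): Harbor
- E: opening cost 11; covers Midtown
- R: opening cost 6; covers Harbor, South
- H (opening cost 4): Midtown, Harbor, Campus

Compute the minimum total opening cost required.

10

Choose R and H: together they cover Midtown, Harbor, South, Campus — every zone.
Total opening cost: 6 + 4 = 10.
No cover costs less than 10.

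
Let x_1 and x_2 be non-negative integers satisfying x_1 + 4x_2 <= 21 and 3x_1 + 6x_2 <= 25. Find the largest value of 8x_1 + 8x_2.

64

The continuous relaxation peaks at (8.33, 0) with value 66.67; rounding to a feasible lattice point costs some objective.
(x_1,x_2)=(8,0): 1·8+4·0=8≤21, 3·8+6·0=24≤25, objective 64.
(x_1,x_2)=(7,0): 1·7+4·0=7≤21, 3·7+6·0=21≤25, objective 56.
Maximum is 64 at (x_1,x_2)=(8,0).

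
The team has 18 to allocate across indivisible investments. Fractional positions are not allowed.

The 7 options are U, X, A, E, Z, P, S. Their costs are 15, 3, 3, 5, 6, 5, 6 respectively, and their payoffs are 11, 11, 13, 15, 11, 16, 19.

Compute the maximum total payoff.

59

Allowing fractional choices, the relaxed optimum would be about 62.0, but investments are indivisible.
X + A + P + S: cost 3 + 3 + 5 + 6 = 17 ≤ 18, payoff 11 + 13 + 16 + 19 = 59.
X + A + E + S: cost 3 + 3 + 5 + 6 = 17 ≤ 18, payoff 11 + 13 + 15 + 19 = 58.
X + A + E + P: cost 3 + 3 + 5 + 5 = 16 ≤ 18, payoff 11 + 13 + 15 + 16 = 55.
Best is X, A, P, and S with total payoff 59.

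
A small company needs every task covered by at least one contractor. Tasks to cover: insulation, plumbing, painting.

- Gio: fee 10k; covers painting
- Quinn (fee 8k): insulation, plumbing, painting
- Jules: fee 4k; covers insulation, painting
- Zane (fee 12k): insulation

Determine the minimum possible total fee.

8

The greedy cost-per-new-task heuristic would pick Jules and Quinn for 12, but a cheaper cover exists.
Quinn alone covers insulation, plumbing, painting — every task.
Total fee: 8.
No cover costs less than 8.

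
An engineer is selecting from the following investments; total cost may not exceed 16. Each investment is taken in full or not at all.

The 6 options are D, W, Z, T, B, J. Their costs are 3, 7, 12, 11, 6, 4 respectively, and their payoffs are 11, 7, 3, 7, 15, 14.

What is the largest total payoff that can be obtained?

This is a 0-1 knapsack instance.
Allowing fractional choices, the relaxed optimum would be about 43.0, but investments are indivisible.
D + B + J: cost 3 + 6 + 4 = 13 ≤ 16, payoff 11 + 15 + 14 = 40.
D + W + B: cost 3 + 7 + 6 = 16 ≤ 16, payoff 11 + 7 + 15 = 33.
Best is D, B, and J with total payoff 40.

40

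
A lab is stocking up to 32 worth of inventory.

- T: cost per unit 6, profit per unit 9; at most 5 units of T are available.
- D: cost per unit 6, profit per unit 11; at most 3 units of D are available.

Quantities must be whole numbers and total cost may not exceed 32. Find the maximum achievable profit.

51

D has the best ratio (11/6); taking only D gives at most 3×11 = 33 (stopped by the supply cap of 3).
Mixing does better — 2×T and 3×D: cost 30 ≤ 32, profit 2·9 + 3·11 = 51.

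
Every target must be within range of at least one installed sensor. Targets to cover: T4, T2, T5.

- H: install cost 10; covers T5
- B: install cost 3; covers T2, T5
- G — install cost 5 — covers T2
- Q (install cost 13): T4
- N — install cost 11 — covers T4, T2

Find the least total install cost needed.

14

Choose B and N: together they cover T4, T2, T5 — every target.
Total install cost: 3 + 11 = 14.
No cover costs less than 14.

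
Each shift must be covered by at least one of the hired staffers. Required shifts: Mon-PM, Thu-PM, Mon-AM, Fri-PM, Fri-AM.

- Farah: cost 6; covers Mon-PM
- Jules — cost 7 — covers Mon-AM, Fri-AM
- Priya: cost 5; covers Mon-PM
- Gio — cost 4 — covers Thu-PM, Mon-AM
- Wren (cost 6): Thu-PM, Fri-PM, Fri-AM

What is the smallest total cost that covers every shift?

This is an integer covering problem.
Choose Priya, Gio, and Wren: together they cover Mon-PM, Thu-PM, Mon-AM, Fri-PM, Fri-AM — every shift.
Total cost: 5 + 4 + 6 = 15.
No cover costs less than 15.

15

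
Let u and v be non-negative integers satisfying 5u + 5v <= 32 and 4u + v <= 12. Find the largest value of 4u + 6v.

Relaxing integrality, the LP optimum is 38.40 at (u,v) = (0, 6.4), which is not an integer point.
(u,v)=(0,6): 5·0+5·6=30≤32, 4·0+1·6=6≤12, objective 36.
(u,v)=(1,5): 5·1+5·5=30≤32, 4·1+1·5=9≤12, objective 34.
(u,v)=(0,5): 5·0+5·5=25≤32, 4·0+1·5=5≤12, objective 30.
Maximum is 36 at (u,v)=(0,6).

36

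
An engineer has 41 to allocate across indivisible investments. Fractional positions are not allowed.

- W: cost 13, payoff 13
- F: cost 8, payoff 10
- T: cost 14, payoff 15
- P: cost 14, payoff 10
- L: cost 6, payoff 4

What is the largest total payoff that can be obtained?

42

Take W, F, T, and L: cost 13 + 8 + 14 + 6 = 41 ≤ 41, payoff 13 + 10 + 15 + 4 = 42.
No other feasible combination does better.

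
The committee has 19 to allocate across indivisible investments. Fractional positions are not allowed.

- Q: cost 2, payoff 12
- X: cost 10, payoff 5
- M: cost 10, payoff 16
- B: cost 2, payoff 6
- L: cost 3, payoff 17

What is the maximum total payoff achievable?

51

This is an integer program with binary decision variables.
Allowing fractional choices, the relaxed optimum would be about 52.0, but investments are indivisible.
Q + M + L: cost 2 + 10 + 3 = 15 ≤ 19, payoff 12 + 16 + 17 = 45.
Q + M + B + L: cost 2 + 10 + 2 + 3 = 17 ≤ 19, payoff 12 + 16 + 6 + 17 = 51.
Q + X + B + L: cost 2 + 10 + 2 + 3 = 17 ≤ 19, payoff 12 + 5 + 6 + 17 = 40.
Best is Q, M, B, and L with total payoff 51.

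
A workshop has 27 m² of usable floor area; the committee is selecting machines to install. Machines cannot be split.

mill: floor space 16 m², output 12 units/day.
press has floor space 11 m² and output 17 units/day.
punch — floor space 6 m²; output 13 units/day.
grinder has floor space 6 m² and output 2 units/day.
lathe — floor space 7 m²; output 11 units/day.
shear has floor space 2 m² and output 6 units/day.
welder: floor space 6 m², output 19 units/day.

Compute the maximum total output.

55

Take press, punch, shear, and welder: floor space 11 + 6 + 2 + 6 = 25 ≤ 27, output 17 + 13 + 6 + 19 = 55.
No other feasible combination does better.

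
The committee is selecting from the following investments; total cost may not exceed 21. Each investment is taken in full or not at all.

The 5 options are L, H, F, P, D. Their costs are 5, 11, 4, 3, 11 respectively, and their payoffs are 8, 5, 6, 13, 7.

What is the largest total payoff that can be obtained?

L + F + P: cost 5 + 4 + 3 = 12 ≤ 21, payoff 8 + 6 + 13 = 27.
L + P + D: cost 5 + 3 + 11 = 19 ≤ 21, payoff 8 + 13 + 7 = 28.
Best is L, P, and D with total payoff 28.

28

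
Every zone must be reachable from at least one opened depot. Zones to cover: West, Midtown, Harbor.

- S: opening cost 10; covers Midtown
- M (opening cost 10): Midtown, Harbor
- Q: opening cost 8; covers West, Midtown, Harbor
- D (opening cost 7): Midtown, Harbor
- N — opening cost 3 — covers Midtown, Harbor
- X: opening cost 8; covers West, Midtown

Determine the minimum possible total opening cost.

The greedy cost-per-new-zone heuristic would pick N and Q for 11, but a cheaper cover exists.
Q alone covers West, Midtown, Harbor — every zone.
Total opening cost: 8.
No cover costs less than 8.

8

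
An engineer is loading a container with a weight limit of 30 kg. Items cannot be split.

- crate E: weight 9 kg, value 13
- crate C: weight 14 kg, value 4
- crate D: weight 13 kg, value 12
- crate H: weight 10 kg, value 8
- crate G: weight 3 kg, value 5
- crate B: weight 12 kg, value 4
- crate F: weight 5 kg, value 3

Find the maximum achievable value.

crate E + crate D + crate G: weight 9 + 13 + 3 = 25 ≤ 30, value 13 + 12 + 5 = 30.
crate E + crate D + crate G + crate F: weight 9 + 13 + 3 + 5 = 30 ≤ 30, value 13 + 12 + 5 + 3 = 33.
crate E + crate H + crate G + crate F: weight 9 + 10 + 3 + 5 = 27 ≤ 30, value 13 + 8 + 5 + 3 = 29.
Best is crate E, crate D, crate G, and crate F with total value 33.

33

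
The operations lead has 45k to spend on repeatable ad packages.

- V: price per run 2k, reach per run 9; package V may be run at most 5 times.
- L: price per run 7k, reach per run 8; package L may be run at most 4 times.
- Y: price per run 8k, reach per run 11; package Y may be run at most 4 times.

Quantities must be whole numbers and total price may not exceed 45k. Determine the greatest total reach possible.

89

5×V, 1×L, and 3×Y: price 41 ≤ 45, reach 5·9 + 1·8 + 3·11 = 86.
5×V and 4×Y: price 42 ≤ 45, reach 5·9 + 4·11 = 89.
Best is 89.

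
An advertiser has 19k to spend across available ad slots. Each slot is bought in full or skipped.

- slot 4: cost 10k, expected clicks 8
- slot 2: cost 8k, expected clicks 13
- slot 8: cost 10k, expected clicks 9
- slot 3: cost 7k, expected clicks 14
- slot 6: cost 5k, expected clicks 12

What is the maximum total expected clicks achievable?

27

This is an integer program with binary decision variables.
Take slot 2 and slot 3: cost 8 + 7 = 15 ≤ 19, expected clicks 13 + 14 = 27.
No other feasible combination does better.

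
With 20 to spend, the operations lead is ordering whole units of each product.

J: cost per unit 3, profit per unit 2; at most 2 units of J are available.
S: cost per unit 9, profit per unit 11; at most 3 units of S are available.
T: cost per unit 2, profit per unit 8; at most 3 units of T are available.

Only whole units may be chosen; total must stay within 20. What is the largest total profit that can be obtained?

This is a bounded integer knapsack.
Take 1×J, 1×S, and 3×T: cost 18 ≤ 20, profit 1·2 + 1·11 + 3·8 = 37.
T has the best ratio (8/2) and is taken to its limit of 3; remaining capacity is filled optimally with the others.

37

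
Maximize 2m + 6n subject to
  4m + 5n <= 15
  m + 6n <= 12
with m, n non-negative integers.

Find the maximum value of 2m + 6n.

The continuous relaxation peaks at (1.58, 1.74) with value 13.58; rounding to a feasible lattice point costs some objective.
(m,n)=(0,2): 4·0+5·2=10≤15, 1·0+6·2=12≤12, objective 12.
(m,n)=(2,1): 4·2+5·1=13≤15, 1·2+6·1=8≤12, objective 10.
Maximum is 12 at (m,n)=(0,2).

12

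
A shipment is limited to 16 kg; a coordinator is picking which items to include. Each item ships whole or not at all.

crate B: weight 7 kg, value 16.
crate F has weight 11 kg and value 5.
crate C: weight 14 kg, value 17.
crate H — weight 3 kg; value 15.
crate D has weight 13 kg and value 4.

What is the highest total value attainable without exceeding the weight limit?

Allowing fractional choices, the relaxed optimum would be about 38.3, but items are indivisible.
crate B + crate H: weight 7 + 3 = 10 ≤ 16, value 16 + 15 = 31.
crate H + crate D: weight 3 + 13 = 16 ≤ 16, value 15 + 4 = 19.
crate F + crate H: weight 11 + 3 = 14 ≤ 16, value 5 + 15 = 20.
Best is crate B and crate H with total value 31.

31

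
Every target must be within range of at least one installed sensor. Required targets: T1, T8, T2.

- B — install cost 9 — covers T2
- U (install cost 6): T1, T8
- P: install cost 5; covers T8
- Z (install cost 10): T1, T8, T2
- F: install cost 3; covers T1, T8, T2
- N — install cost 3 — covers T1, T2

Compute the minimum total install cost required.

F alone covers T1, T8, T2 — every target.
Total install cost: 3.

3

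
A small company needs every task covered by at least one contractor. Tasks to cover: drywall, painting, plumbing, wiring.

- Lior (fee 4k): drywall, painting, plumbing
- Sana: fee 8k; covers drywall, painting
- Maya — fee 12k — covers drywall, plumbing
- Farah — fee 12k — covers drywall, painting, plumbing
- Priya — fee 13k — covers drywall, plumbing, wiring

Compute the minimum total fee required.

Choose Lior and Priya: together they cover drywall, painting, plumbing, wiring — every task.
Total fee: 4 + 13 = 17.
No cover costs less than 17.

17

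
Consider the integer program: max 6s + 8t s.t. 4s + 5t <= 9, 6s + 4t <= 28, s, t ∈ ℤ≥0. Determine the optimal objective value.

14

Relaxing integrality, the LP optimum is 14.40 at (s,t) = (0, 1.8), which is not an integer point.
(s,t)=(1,1): 4·1+5·1=9≤9, 6·1+4·1=10≤28, objective 14.
(s,t)=(2,0): 4·2+5·0=8≤9, 6·2+4·0=12≤28, objective 12.
(s,t)=(0,1): 4·0+5·1=5≤9, 6·0+4·1=4≤28, objective 8.
The best lattice point is (1,1), giving 14.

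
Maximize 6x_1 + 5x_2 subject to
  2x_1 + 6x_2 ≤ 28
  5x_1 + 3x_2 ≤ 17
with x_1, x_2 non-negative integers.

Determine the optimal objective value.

26

Relaxing integrality, the LP optimum is 26.58 at (x_1,x_2) = (0.75, 4.42), which is not an integer point.
(x_1,x_2)=(1,4): 2·1+6·4=26≤28, 5·1+3·4=17≤17, objective 26.
(x_1,x_2)=(1,3): 2·1+6·3=20≤28, 5·1+3·3=14≤17, objective 21.
(x_1,x_2)=(0,4): 2·0+6·4=24≤28, 5·0+3·4=12≤17, objective 20.
No feasible integer point exceeds 26.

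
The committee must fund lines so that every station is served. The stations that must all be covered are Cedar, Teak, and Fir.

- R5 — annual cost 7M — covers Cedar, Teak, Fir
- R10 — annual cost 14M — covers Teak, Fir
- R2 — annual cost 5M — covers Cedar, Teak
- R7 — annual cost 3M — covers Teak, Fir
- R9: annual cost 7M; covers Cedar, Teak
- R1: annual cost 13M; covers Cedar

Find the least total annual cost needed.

7

R5 alone covers Cedar, Teak, Fir — every station.
Total annual cost: 7.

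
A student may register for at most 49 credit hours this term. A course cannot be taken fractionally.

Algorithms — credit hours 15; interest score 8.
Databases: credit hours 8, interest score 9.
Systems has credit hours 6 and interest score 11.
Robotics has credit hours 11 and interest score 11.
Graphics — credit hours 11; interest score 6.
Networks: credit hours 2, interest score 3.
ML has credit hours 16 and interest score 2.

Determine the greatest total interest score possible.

Algorithms + Databases + Systems + Robotics: credit hours 15 + 8 + 6 + 11 = 40 ≤ 49, interest score 8 + 9 + 11 + 11 = 39.
Algorithms + Databases + Systems + Robotics + Networks: credit hours 15 + 8 + 6 + 11 + 2 = 42 ≤ 49, interest score 8 + 9 + 11 + 11 + 3 = 42.
Databases + Systems + Robotics + Graphics + Networks: credit hours 8 + 6 + 11 + 11 + 2 = 38 ≤ 49, interest score 9 + 11 + 11 + 6 + 3 = 40.
Best is Algorithms, Databases, Systems, Robotics, and Networks with total interest score 42.

42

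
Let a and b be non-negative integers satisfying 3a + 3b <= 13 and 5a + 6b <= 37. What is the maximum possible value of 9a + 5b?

(a,b)=(4,0): 3·4+3·0=12≤13, 5·4+6·0=20≤37, objective 36.
(a,b)=(3,1): 3·3+3·1=12≤13, 5·3+6·1=21≤37, objective 32.
(a,b)=(3,0): 3·3+3·0=9≤13, 5·3+6·0=15≤37, objective 27.
The best lattice point is (4,0), giving 36.

36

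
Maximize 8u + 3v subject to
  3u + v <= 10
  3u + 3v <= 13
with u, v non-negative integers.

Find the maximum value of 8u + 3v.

27

The continuous relaxation peaks at (2.83, 1.5) with value 27.17; rounding to a feasible lattice point costs some objective.
(u,v)=(3,1): 3·3+1·1=10≤10, 3·3+3·1=12≤13, objective 27.
(u,v)=(3,0): 3·3+1·0=9≤10, 3·3+3·0=9≤13, objective 24.
(u,v)=(2,2): 3·2+1·2=8≤10, 3·2+3·2=12≤13, objective 22.
No feasible integer point exceeds 27.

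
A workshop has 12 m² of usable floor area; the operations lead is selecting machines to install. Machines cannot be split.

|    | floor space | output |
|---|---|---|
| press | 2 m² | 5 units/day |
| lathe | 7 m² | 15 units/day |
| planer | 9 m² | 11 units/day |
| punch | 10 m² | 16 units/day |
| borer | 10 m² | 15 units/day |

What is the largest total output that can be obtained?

21

Take press and punch: floor space 2 + 10 = 12 ≤ 12, output 5 + 16 = 21.
No other feasible combination does better.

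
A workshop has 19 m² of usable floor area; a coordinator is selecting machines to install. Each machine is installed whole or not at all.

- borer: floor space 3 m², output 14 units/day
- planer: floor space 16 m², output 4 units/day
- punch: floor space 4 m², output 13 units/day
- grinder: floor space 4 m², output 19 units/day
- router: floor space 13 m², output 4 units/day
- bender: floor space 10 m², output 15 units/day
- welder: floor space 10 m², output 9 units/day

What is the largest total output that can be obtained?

48

Take borer, grinder, and bender: floor space 3 + 4 + 10 = 17 ≤ 19, output 14 + 19 + 15 = 48.
No other feasible combination does better.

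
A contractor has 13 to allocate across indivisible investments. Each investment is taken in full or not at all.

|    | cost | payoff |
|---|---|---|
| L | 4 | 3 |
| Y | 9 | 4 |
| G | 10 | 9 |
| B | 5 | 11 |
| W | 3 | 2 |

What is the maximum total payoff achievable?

16

Take L, B, and W: cost 4 + 5 + 3 = 12 ≤ 13, payoff 3 + 11 + 2 = 16.
No other feasible combination does better.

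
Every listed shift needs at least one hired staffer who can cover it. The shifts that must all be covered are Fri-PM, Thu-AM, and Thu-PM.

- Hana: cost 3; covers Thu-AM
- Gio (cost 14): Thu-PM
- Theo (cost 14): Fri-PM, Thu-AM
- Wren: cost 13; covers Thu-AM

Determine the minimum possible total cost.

The greedy cost-per-new-shift heuristic would pick Hana, Gio, and Theo for 31, but a cheaper cover exists.
Choose Gio and Theo: together they cover Fri-PM, Thu-AM, Thu-PM — every shift.
Total cost: 14 + 14 = 28.
No cover costs less than 28.

28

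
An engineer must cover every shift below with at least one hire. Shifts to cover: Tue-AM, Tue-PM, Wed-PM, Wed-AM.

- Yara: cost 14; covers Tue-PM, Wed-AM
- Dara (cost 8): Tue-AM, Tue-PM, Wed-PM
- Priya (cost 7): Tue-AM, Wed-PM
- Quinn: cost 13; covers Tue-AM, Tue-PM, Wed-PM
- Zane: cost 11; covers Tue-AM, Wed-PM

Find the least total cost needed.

This is an integer covering problem.
Choose Yara and Priya: together they cover Tue-AM, Tue-PM, Wed-PM, Wed-AM — every shift.
Total cost: 14 + 7 = 21.

21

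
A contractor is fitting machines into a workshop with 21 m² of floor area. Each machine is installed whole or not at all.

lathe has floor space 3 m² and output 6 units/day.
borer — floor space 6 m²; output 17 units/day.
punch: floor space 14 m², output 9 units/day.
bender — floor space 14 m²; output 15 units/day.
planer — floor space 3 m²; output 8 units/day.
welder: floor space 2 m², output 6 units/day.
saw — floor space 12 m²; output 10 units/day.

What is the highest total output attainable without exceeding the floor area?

37

borer + planer + saw: floor space 6 + 3 + 12 = 21 ≤ 21, output 17 + 8 + 10 = 35.
borer + welder + saw: floor space 6 + 2 + 12 = 20 ≤ 21, output 17 + 6 + 10 = 33.
lathe + borer + planer + welder: floor space 3 + 6 + 3 + 2 = 14 ≤ 21, output 6 + 17 + 8 + 6 = 37.
Best is lathe, borer, planer, and welder with total output 37.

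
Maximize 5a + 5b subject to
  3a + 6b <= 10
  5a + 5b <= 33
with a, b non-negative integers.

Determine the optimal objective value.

15

The continuous relaxation peaks at (3.33, 0) with value 16.67; rounding to a feasible lattice point costs some objective.
(a,b)=(3,0): 3·3+6·0=9≤10, 5·3+5·0=15≤33, objective 15.
(a,b)=(2,0): 3·2+6·0=6≤10, 5·2+5·0=10≤33, objective 10.
No feasible integer point exceeds 15.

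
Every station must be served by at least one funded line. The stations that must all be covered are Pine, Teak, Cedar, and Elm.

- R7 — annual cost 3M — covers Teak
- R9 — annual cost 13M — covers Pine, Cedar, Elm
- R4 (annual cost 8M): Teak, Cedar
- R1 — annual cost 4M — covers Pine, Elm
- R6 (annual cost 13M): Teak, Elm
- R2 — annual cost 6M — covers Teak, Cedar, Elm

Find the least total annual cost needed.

The greedy cost-per-new-station heuristic would pick R1, R7, and R2 for 13, but a cheaper cover exists.
Choose R1 and R2: together they cover Pine, Teak, Cedar, Elm — every station.
Total annual cost: 4 + 6 = 10.
No cover costs less than 10.

10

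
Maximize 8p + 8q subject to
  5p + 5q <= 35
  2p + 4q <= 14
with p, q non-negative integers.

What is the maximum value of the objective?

56

(p,q)=(7,0): 5·7+5·0=35≤35, 2·7+4·0=14≤14, objective 56.
(p,q)=(6,0): 5·6+5·0=30≤35, 2·6+4·0=12≤14, objective 48.
No feasible integer point exceeds 56.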